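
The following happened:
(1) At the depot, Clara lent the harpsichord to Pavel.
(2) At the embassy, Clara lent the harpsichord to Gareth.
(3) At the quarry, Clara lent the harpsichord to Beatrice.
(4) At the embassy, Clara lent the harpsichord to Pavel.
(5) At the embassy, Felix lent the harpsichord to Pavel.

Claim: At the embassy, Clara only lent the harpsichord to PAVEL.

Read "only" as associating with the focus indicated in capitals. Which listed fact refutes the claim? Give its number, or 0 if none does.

The capitals mark "Pavel" as focus. So "only" rules out other recipients, with the rest (agent = Clara, thing = the harpsichord, setting = at the embassy) as background.
Fact (2) shares the background but differs in recipient (Gareth) — a counterexample.

2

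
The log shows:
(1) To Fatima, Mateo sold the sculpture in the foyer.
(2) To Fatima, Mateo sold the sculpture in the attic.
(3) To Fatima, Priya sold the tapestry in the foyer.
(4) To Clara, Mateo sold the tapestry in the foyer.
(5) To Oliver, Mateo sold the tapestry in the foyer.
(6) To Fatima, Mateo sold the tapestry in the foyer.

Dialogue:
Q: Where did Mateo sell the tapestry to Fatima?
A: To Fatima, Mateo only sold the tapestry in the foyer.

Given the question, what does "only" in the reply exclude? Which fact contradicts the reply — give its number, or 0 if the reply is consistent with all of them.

0

The question "Where did ...?" targets the setting, so in the reply the focus falls on "in the foyer".
So "only" ranges over settings; the rest (agent = Mateo, thing = the tapestry, recipient = Fatima) is presupposed.
No listed fact shares that background with another setting. Nothing contradicts the reply.
(Fact (4) would refute a reading with focus on the recipient — but that is not what the question asks.)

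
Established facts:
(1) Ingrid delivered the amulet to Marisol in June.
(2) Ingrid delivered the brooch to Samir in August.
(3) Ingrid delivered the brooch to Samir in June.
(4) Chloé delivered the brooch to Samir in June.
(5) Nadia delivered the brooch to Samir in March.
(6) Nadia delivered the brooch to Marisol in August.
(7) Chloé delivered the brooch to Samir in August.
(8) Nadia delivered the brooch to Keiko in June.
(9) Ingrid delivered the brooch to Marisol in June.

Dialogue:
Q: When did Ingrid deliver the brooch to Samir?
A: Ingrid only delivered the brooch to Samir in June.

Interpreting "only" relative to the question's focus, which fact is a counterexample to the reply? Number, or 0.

Answering "When did ...?" puts focus on the setting — here, "in June".
So "only" ranges over settings; the rest (same agent, thing, recipient (Ingrid / the brooch / Samir)) is presupposed.
Fact (2) shares the background with a different setting (in August) — counterexample.
(Fact (9) would refute a reading with focus on the recipient — but that is not what the question asks.)

2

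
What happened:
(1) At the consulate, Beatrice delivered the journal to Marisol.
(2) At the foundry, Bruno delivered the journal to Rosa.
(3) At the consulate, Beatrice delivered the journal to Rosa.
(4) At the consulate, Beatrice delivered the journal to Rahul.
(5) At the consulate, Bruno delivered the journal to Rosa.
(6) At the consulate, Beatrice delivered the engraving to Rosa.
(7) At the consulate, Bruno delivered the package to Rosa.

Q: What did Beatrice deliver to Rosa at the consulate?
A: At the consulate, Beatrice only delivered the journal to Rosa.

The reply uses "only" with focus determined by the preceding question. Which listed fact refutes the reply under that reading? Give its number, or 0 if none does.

6

The question "What did ...?" targets the thing, so in the reply the focus falls on "the journal".
So "only" ranges over things; the rest (same agent, recipient, setting (Beatrice / Rosa / at the consulate)) is presupposed.
Fact (6) shares the background with a different thing (the engraving) — counterexample.
(Fact (1) would refute a reading with focus on the recipient — but that is not what the question asks.)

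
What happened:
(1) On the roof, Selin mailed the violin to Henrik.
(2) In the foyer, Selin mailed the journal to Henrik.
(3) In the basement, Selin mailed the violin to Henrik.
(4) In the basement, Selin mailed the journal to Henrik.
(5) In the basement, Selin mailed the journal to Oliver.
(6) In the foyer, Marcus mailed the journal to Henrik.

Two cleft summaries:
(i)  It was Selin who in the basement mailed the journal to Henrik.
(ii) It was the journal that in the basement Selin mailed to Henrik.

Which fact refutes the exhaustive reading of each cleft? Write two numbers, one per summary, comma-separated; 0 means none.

Summary (i) focuses "Selin" (the agent); background same thing, recipient, setting (the journal / Henrik / in the basement). No fact matches that background with a different agent, so 0.
Summary (ii) focuses "the journal" (the thing); background same agent, recipient, setting (Selin / Henrik / in the basement). Fact (3) matches that background with thing = the violin — refutes (ii).

0, 3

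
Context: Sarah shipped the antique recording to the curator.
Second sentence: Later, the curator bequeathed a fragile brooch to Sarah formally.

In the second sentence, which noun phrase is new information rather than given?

"the curator" and "Sarah" in the second sentence are given — already mentioned in the context.
"a fragile brooch" has no antecedent in the context; it is discourse-new (the indefinite article also signals a new referent).

a fragile brooch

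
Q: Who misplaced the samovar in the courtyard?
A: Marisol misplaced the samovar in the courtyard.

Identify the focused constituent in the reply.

The wh-word "who" asks about the subject (agent).
In the answer, "the samovar" and "in the courtyard" are given — repeated from the question.
The constituent filling the subject (agent) gap is "Marisol"; that is the focus and would carry nuclear stress.

Marisol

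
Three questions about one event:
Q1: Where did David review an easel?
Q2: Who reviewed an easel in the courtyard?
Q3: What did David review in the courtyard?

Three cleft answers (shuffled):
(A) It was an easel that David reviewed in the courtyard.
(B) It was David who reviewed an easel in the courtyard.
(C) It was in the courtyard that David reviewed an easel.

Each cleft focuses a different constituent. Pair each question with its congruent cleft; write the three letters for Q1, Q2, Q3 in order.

Q1 asks about the location; cleft (C) focuses "in the courtyard", which is the location — so Q1 → C.
Q2 asks about the subject (agent); cleft (B) focuses "David", which is the subject (agent) — so Q2 → B.
Q3 asks about the direct object; cleft (A) focuses "an easel", which is the direct object — so Q3 → A.
Mapping: Q1→C, Q2→B, Q3→A.

CBA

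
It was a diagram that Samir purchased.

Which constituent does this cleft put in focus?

In an it-cleft "It was X that/who ...", the clefted constituent X is the focus; the that/who-clause expresses the presupposed open proposition.
Here the focus is "a diagram". The backgrounded (presupposed) material includes "Samir".

a diagram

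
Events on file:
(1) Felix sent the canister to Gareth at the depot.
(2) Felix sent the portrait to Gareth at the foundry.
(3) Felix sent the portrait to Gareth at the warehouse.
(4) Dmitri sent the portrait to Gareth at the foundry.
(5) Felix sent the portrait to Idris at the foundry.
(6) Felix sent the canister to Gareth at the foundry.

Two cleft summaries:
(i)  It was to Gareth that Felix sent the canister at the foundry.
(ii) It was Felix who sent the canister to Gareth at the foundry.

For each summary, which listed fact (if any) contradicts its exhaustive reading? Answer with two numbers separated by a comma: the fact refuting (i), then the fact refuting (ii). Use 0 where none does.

Summary (i) focuses "Gareth" (the recipient); background agent = Felix, thing = the canister, setting = at the foundry. No fact matches that background with a different recipient, so 0.
Summary (ii) focuses "Felix" (the agent); background thing = the canister, recipient = Gareth, setting = at the foundry. No fact matches that background with a different agent, so 0.

0, 0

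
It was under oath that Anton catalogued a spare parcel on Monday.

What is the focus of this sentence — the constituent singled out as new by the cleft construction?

under oath

In an it-cleft "It was X that/who ...", the clefted constituent X is the focus; the that/who-clause expresses the presupposed open proposition.
Here the focus is "under oath". The backgrounded (presupposed) material includes "Anton", "a spare parcel" and "on Monday".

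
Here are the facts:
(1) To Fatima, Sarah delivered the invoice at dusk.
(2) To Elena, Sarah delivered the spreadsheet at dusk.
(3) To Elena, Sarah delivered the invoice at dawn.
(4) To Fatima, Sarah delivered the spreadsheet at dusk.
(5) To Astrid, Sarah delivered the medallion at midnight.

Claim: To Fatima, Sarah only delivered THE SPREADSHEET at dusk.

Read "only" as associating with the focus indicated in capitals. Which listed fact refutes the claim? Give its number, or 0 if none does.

1

The capitals mark "the spreadsheet" as focus. So "only" rules out other things, with the rest (Sarah as agent and Fatima as recipient and at dusk as setting) as background.
Fact (1) matches on Sarah as agent and Fatima as recipient and at dusk as setting, but has thing = the invoice instead. That refutes the claim.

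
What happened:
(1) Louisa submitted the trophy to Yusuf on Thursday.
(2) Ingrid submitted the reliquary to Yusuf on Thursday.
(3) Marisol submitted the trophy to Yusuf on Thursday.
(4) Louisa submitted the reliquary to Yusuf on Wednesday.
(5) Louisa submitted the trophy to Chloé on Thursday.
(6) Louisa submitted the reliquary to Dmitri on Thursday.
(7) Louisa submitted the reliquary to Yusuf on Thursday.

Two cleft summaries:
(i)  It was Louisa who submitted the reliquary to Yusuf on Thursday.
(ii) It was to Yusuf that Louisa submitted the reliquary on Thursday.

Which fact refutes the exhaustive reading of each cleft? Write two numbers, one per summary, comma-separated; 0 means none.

2, 6

Summary (i) focuses "Louisa" (the agent); background same thing, recipient, setting (the reliquary / Yusuf / on Thursday). Fact (2) matches that background with agent = Ingrid — refutes (i).
Summary (ii) focuses "Yusuf" (the recipient); background same agent, thing, setting (Louisa / the reliquary / on Thursday). Fact (6) matches that background with recipient = Dmitri — refutes (ii).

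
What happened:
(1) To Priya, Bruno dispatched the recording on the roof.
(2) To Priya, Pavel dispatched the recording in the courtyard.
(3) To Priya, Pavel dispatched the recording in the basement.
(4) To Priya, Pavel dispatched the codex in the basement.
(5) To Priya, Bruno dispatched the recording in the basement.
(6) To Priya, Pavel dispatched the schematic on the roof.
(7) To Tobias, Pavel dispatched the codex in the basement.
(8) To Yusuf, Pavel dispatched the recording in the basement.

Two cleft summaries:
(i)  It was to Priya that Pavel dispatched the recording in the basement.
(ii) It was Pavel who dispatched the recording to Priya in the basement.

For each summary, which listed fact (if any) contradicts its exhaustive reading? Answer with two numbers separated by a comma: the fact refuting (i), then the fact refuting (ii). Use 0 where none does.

Summary (i) focuses "Priya" (the recipient); background same agent, thing, setting (Pavel / the recording / in the basement). Fact (8) matches that background with recipient = Yusuf — refutes (i).
Summary (ii) focuses "Pavel" (the agent); background same thing, recipient, setting (the recording / Priya / in the basement). Fact (5) matches that background with agent = Bruno — refutes (ii).

8, 5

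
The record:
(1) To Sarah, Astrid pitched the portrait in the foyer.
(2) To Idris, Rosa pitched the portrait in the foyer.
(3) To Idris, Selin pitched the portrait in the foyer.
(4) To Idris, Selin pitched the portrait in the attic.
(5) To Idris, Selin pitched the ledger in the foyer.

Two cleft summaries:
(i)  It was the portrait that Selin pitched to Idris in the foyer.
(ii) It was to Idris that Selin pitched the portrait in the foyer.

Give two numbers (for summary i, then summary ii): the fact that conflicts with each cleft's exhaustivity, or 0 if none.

5, 0

(i): focus "the portrait". Looking for same agent, recipient, setting (Selin / Idris / in the foyer) with some other thing — fact (5) has the ledger there. Refuted.
(ii): focus "Idris". No fact shares same agent, thing, setting (Selin / the portrait / in the foyer) with a different recipient. 0.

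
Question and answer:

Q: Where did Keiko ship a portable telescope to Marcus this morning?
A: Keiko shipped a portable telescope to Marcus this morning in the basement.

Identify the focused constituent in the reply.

The wh-word "where" asks about the location.
In the answer, "Keiko", "a portable telescope", "to Marcus" and "this morning" are given — repeated from the question.
The constituent filling the location gap is "in the basement"; that is the focus and would carry nuclear stress.

in the basement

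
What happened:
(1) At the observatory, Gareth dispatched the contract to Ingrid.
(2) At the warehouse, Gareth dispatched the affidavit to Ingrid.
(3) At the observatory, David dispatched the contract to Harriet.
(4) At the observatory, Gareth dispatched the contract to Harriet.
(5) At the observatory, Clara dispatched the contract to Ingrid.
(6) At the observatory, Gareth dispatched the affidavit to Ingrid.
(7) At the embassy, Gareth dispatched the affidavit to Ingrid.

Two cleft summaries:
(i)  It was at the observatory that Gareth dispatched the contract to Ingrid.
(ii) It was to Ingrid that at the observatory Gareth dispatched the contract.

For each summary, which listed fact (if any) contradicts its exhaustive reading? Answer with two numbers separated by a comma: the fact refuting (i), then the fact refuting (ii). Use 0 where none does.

0, 4

(i): focus "at the observatory". No fact shares agent = Gareth, thing = the contract, recipient = Ingrid with a different setting. 0.
(ii): focus "Ingrid". Looking for agent = Gareth, thing = the contract, setting = at the observatory with some other recipient — fact (4) has Harriet there. Refuted.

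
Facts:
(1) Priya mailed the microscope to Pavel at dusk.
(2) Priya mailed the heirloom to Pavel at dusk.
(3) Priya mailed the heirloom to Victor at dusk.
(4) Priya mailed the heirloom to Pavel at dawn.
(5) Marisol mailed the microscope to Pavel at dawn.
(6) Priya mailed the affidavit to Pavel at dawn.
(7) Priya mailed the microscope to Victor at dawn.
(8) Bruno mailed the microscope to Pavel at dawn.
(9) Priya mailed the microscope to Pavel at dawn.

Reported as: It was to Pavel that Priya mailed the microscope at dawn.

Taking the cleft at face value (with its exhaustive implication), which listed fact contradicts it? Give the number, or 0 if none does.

7

Focus of the cleft: "Pavel" (the recipient). Presupposed background: agent = Priya, thing = the microscope, setting = at dawn.
Exhaustivity: Pavel is the only recipient satisfying that background.
But fact (7) also has agent = Priya, thing = the microscope, setting = at dawn, with recipient = Victor — so the exhaustive reading fails.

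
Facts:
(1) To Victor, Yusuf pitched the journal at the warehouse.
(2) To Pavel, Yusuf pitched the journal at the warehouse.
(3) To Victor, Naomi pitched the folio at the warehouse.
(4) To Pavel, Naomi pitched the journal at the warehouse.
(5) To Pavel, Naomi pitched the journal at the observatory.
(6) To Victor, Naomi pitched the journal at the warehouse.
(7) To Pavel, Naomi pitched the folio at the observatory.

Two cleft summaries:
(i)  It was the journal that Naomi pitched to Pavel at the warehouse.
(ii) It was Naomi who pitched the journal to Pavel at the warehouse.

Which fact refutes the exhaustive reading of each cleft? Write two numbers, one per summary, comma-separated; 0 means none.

(i): focus "the journal". No fact shares agent = Naomi, recipient = Pavel, setting = at the warehouse with a different thing. 0.
(ii): focus "Naomi". Looking for thing = the journal, recipient = Pavel, setting = at the warehouse with some other agent — fact (2) has Yusuf there. Refuted.

0, 2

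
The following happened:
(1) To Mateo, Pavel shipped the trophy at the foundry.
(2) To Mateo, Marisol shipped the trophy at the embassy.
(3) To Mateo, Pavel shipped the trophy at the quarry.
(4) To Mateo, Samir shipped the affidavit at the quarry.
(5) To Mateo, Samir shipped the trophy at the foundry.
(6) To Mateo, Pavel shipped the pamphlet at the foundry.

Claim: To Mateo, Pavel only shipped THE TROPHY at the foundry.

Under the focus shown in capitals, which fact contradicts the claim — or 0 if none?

6

Focus (in capitals) is "the trophy" — the thing. "Only" excludes alternative things while holding fixed same agent, recipient, setting (Pavel / Mateo / at the foundry).
Fact (6) matches on same agent, recipient, setting (Pavel / Mateo / at the foundry), but has thing = the pamphlet instead. That refutes the claim.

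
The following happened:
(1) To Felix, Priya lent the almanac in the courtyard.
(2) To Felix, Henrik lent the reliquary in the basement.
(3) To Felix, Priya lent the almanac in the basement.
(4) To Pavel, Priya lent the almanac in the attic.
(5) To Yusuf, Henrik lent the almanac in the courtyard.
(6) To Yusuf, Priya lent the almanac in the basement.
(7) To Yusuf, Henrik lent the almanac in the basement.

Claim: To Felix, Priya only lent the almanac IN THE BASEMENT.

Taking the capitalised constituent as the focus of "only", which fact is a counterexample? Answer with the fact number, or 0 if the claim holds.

1

Focus (in capitals) is "in the basement" — the setting. "Only" excludes alternative settings while holding fixed agent = Priya, thing = the almanac, recipient = Felix.
Fact (1) matches on agent = Priya, thing = the almanac, recipient = Felix, but has setting = in the courtyard instead. That refutes the claim.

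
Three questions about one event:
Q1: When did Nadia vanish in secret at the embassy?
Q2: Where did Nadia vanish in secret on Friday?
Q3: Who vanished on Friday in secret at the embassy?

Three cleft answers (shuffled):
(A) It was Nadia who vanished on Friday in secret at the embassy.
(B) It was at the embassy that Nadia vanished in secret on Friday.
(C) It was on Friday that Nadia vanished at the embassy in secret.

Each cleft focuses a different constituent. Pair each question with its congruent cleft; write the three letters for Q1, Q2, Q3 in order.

Q1 asks about the time; cleft (C) focuses "on Friday", which is the time — so Q1 → C.
Q2 asks about the location; cleft (B) focuses "at the embassy", which is the location — so Q2 → B.
Q3 asks about the subject (agent); cleft (A) focuses "Nadia", which is the subject (agent) — so Q3 → A.
Mapping: Q1→C, Q2→B, Q3→A.

CBA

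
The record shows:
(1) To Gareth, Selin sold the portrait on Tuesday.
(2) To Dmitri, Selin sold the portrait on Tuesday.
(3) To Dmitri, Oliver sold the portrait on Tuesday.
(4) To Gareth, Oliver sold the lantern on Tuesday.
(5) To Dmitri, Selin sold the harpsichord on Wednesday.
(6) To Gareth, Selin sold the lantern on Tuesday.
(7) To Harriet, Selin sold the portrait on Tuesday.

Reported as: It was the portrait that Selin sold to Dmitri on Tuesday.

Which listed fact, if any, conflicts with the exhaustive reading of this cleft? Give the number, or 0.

Focus of the cleft: "the portrait" (the thing). Presupposed background: same agent, recipient, setting (Selin / Dmitri / on Tuesday).
The exhaustive reading says no other thing fits that background.
No listed fact matches the background with a different thing. Exhaustivity holds.

0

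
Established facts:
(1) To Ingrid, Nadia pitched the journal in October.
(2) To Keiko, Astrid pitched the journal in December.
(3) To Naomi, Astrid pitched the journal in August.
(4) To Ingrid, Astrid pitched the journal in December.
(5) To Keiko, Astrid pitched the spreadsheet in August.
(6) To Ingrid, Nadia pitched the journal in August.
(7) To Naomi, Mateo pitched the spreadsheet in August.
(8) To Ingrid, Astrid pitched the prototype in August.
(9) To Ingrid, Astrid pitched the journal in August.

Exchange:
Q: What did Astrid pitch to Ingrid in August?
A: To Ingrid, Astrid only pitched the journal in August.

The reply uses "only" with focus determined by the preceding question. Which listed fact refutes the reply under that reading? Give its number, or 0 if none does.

The question "What did ...?" targets the thing, so in the reply the focus falls on "the journal".
So "only" ranges over things; the rest (same agent, recipient, setting (Astrid / Ingrid / in August)) is presupposed.
Fact (8) keeps same agent, recipient, setting (Astrid / Ingrid / in August) but has thing = the prototype; that refutes the reply.
(Fact (3) would refute a reading with focus on the recipient — but that is not what the question asks.)

8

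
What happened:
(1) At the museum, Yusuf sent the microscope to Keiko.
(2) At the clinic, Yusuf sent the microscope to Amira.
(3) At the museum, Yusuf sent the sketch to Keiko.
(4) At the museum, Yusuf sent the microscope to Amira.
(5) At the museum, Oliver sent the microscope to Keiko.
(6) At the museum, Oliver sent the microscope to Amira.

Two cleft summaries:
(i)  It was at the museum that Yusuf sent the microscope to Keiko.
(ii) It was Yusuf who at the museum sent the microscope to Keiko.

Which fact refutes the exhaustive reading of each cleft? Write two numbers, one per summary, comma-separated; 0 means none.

0, 5

Summary (i) focuses "at the museum" (the setting); background same agent, thing, recipient (Yusuf / the microscope / Keiko). No fact matches that background with a different setting, so 0.
Summary (ii) focuses "Yusuf" (the agent); background same thing, recipient, setting (the microscope / Keiko / at the museum). Fact (5) matches that background with agent = Oliver — refutes (ii).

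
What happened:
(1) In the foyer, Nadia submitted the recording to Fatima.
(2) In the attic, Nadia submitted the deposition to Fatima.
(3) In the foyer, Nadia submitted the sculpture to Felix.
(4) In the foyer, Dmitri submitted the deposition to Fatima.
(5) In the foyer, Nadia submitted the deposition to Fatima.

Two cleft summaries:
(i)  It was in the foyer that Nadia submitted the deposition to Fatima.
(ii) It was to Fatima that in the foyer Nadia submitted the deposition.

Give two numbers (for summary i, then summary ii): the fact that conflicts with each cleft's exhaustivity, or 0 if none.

2, 0

(i): focus "in the foyer". Looking for agent = Nadia, thing = the deposition, recipient = Fatima with some other setting — fact (2) has in the attic there. Refuted.
(ii): focus "Fatima". No fact shares agent = Nadia, thing = the deposition, setting = in the foyer with a different recipient. 0.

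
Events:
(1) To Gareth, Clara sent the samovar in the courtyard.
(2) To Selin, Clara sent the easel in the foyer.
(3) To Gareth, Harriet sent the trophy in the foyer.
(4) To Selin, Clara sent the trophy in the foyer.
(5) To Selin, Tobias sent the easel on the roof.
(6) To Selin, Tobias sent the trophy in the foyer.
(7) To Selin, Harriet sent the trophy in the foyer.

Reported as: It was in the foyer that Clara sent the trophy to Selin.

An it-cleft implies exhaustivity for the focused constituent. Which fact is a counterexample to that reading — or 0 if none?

0

Focus of the cleft: "in the foyer" (the setting). Presupposed background: Clara as agent and the trophy as thing and Selin as recipient.
Exhaustivity: in the foyer is the only setting satisfying that background.
No listed fact matches the background with a different setting. Exhaustivity holds.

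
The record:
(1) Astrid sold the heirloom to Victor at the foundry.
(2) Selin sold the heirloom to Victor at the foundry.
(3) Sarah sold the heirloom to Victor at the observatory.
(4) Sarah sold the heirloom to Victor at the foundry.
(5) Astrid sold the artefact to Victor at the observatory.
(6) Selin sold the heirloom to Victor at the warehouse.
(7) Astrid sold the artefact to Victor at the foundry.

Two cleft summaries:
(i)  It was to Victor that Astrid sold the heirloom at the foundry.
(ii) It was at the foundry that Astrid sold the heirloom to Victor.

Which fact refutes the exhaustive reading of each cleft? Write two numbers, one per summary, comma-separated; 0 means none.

0, 0

Summary (i) focuses "Victor" (the recipient); background same agent, thing, setting (Astrid / the heirloom / at the foundry). No fact matches that background with a different recipient, so 0.
Summary (ii) focuses "at the foundry" (the setting); background same agent, thing, recipient (Astrid / the heirloom / Victor). No fact matches that background with a different setting, so 0.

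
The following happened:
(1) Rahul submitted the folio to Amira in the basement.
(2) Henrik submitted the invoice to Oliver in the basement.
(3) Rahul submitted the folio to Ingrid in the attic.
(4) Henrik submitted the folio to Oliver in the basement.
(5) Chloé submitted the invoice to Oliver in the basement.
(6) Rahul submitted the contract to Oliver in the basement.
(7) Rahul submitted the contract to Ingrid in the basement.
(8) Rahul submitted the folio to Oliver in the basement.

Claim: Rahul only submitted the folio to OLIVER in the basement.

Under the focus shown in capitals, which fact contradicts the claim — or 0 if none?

1

The capitals mark "Oliver" as focus. So "only" rules out other recipients, with the rest (Rahul as agent and the folio as thing and in the basement as setting) as background.
Fact (1) matches on Rahul as agent and the folio as thing and in the basement as setting, but has recipient = Amira instead. That refutes the claim.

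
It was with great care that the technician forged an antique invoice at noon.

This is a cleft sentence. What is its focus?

with great care

In an it-cleft "It was X that/who ...", the clefted constituent X is the focus; the that/who-clause expresses the presupposed open proposition.
Here the focus is "with great care". The backgrounded (presupposed) material includes "the technician", "an antique invoice" and "at noon".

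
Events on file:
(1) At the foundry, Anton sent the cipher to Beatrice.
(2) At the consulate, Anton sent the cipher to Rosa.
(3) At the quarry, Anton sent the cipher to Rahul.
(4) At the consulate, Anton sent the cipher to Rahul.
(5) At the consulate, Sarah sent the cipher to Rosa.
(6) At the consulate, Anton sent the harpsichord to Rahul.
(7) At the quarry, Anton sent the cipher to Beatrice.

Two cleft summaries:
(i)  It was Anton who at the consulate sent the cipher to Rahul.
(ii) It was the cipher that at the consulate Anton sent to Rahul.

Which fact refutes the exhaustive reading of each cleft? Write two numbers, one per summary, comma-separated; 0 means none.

Summary (i) focuses "Anton" (the agent); background the cipher as thing and Rahul as recipient and at the consulate as setting. No fact matches that background with a different agent, so 0.
Summary (ii) focuses "the cipher" (the thing); background Anton as agent and Rahul as recipient and at the consulate as setting. Fact (6) matches that background with thing = the harpsichord — refutes (ii).

0, 6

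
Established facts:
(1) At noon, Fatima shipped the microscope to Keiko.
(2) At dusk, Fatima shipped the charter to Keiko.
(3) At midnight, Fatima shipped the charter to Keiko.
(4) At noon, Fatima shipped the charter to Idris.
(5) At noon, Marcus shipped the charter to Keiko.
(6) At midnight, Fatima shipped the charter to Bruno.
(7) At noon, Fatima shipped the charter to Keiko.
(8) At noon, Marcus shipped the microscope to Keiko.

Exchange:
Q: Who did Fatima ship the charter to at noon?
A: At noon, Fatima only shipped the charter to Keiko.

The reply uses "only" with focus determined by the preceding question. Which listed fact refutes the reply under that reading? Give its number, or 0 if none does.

The question "Who did ... to ...?" targets the recipient, so in the reply the focus falls on "Keiko".
"Only" then excludes alternative recipients while the background — agent = Fatima, thing = the charter, setting = at noon — is held fixed.
Fact (4) keeps agent = Fatima, thing = the charter, setting = at noon but has recipient = Idris; that refutes the reply.
(Fact (2) would refute a reading with focus on the setting — but that is not what the question asks.)

4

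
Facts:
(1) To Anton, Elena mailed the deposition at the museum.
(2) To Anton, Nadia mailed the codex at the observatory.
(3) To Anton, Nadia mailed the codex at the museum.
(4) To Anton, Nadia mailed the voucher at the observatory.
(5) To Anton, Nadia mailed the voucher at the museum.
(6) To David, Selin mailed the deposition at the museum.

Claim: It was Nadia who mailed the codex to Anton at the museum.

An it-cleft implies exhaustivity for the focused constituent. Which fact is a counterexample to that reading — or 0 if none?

0

Focus of the cleft: "Nadia" (the agent). Presupposed background: the codex as thing and Anton as recipient and at the museum as setting.
Exhaustivity: Nadia is the only agent satisfying that background.
Every other fact differs from the presupposition on some backgrounded slot, so none challenges the exhaustivity.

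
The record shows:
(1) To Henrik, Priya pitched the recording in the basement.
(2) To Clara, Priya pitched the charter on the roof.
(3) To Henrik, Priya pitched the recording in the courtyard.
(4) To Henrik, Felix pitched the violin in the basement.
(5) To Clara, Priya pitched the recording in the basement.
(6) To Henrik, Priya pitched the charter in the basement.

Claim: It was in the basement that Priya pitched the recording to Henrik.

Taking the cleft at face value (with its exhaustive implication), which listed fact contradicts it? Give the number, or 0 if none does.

Focus of the cleft: "in the basement" (the setting). Presupposed background: agent = Priya, thing = the recording, recipient = Henrik.
Exhaustivity: in the basement is the only setting satisfying that background.
But fact (3) also has agent = Priya, thing = the recording, recipient = Henrik, with setting = in the courtyard — so the exhaustive reading fails.

3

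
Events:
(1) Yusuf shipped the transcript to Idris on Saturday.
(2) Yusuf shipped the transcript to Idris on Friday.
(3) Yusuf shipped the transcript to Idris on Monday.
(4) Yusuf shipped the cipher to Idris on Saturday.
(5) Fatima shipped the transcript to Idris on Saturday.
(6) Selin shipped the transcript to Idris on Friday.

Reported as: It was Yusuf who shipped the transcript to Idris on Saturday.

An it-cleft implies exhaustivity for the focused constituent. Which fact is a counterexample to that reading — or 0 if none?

The cleft puts "Yusuf" in focus and presupposes the open proposition with the transcript as thing and Idris as recipient and on Saturday as setting.
The exhaustive reading says no other agent fits that background.
But fact (5) also has the transcript as thing and Idris as recipient and on Saturday as setting, with agent = Fatima — so the exhaustive reading fails.

5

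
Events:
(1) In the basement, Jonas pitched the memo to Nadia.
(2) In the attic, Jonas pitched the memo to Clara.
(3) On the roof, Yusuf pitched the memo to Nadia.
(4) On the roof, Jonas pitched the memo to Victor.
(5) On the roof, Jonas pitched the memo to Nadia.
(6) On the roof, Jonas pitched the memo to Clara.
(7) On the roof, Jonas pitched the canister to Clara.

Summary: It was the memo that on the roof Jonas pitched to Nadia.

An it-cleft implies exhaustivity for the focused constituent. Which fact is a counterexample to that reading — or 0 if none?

Focus of the cleft: "the memo" (the thing). Presupposed background: Jonas as agent and Nadia as recipient and on the roof as setting.
The exhaustive reading says no other thing fits that background.
No listed fact matches the background with a different thing. Exhaustivity holds.

0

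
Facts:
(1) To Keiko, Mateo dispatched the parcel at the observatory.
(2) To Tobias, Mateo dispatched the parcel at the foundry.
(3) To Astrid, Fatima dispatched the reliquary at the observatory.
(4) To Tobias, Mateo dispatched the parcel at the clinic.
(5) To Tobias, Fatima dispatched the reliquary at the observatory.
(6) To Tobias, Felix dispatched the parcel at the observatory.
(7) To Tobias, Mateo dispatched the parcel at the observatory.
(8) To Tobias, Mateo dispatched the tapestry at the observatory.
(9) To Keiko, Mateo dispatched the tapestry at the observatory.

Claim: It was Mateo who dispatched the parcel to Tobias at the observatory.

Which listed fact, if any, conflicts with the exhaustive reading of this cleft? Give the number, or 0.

6

The cleft puts "Mateo" in focus and presupposes the open proposition with thing = the parcel, recipient = Tobias, setting = at the observatory.
Exhaustivity: Mateo is the only agent satisfying that background.
But fact (6) also has thing = the parcel, recipient = Tobias, setting = at the observatory, with agent = Felix — so the exhaustive reading fails.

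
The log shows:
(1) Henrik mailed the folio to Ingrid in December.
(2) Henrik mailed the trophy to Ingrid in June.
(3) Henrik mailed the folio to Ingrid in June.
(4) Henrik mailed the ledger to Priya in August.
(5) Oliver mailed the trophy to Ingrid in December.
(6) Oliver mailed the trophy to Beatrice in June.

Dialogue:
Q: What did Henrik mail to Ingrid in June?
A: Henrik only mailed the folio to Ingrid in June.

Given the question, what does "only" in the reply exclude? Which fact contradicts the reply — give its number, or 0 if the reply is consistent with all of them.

2

The question "What did ...?" targets the thing, so in the reply the focus falls on "the folio".
So "only" ranges over things; the rest (same agent, recipient, setting (Henrik / Ingrid / in June)) is presupposed.
Fact (2) keeps same agent, recipient, setting (Henrik / Ingrid / in June) but has thing = the trophy; that refutes the reply.
(Fact (1) would refute a reading with focus on the setting — but that is not what the question asks.)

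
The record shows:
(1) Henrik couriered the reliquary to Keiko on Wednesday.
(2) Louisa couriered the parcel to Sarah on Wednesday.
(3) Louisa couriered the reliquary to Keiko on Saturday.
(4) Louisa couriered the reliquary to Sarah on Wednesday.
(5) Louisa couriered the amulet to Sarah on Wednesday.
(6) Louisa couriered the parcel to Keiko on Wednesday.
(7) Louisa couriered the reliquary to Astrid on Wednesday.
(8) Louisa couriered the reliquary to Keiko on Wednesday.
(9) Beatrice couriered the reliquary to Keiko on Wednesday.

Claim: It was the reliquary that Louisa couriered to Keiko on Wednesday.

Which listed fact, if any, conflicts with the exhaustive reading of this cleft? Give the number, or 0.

6

The cleft puts "the reliquary" in focus and presupposes the open proposition with same agent, recipient, setting (Louisa / Keiko / on Wednesday).
Exhaustivity: the reliquary is the only thing satisfying that background.
But fact (6) also has same agent, recipient, setting (Louisa / Keiko / on Wednesday), with thing = the parcel — so the exhaustive reading fails.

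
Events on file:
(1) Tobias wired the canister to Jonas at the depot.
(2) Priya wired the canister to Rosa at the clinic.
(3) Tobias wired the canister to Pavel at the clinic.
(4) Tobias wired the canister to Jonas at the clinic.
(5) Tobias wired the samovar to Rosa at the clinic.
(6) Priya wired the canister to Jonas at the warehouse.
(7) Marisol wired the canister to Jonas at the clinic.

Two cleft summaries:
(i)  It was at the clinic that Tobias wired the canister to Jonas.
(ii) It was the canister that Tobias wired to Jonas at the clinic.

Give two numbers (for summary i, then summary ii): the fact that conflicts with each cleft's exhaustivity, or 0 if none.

1, 0

(i): focus "at the clinic". Looking for Tobias as agent and the canister as thing and Jonas as recipient with some other setting — fact (1) has at the depot there. Refuted.
(ii): focus "the canister". No fact shares Tobias as agent and Jonas as recipient and at the clinic as setting with a different thing. 0.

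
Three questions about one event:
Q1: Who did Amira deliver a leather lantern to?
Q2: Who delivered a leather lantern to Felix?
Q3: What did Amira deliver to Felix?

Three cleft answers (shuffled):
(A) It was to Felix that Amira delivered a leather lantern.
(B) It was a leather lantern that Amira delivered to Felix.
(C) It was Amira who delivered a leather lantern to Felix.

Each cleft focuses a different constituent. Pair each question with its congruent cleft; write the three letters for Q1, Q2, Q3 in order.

Q1 asks about the recipient; cleft (A) focuses "to Felix", which is the recipient — so Q1 → A.
Q2 asks about the subject (agent); cleft (C) focuses "Amira", which is the subject (agent) — so Q2 → C.
Q3 asks about the direct object; cleft (B) focuses "a leather lantern", which is the direct object — so Q3 → B.
Mapping: Q1→A, Q2→C, Q3→B.

ACB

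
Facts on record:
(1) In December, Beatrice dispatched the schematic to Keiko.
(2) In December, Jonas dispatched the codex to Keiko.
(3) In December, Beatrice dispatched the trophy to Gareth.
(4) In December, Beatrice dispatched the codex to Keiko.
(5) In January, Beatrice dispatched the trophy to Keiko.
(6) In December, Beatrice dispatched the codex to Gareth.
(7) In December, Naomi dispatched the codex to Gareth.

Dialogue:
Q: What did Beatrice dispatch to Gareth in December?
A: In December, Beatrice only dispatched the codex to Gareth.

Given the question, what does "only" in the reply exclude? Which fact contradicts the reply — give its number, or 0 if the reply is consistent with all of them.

Answering "What did ...?" puts focus on the thing — here, "the codex".
"Only" then excludes alternative things while the background — Beatrice as agent and Gareth as recipient and in December as setting — is held fixed.
Fact (3) keeps Beatrice as agent and Gareth as recipient and in December as setting but has thing = the trophy; that refutes the reply.
(Fact (4) would refute a reading with focus on the recipient — but that is not what the question asks.)

3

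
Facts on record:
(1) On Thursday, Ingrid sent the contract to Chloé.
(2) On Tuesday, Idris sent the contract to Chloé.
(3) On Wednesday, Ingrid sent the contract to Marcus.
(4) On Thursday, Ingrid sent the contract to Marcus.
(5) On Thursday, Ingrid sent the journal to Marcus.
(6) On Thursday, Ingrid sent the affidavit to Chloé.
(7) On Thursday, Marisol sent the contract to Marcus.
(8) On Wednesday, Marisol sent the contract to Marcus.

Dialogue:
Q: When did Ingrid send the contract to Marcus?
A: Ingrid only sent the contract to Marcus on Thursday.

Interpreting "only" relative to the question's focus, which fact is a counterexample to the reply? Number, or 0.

3

Answering "When did ...?" puts focus on the setting — here, "on Thursday".
So "only" ranges over settings; the rest (same agent, thing, recipient (Ingrid / the contract / Marcus)) is presupposed.
Fact (3) shares the background with a different setting (on Wednesday) — counterexample.
(Fact (5) would refute a reading with focus on the thing — but that is not what the question asks.)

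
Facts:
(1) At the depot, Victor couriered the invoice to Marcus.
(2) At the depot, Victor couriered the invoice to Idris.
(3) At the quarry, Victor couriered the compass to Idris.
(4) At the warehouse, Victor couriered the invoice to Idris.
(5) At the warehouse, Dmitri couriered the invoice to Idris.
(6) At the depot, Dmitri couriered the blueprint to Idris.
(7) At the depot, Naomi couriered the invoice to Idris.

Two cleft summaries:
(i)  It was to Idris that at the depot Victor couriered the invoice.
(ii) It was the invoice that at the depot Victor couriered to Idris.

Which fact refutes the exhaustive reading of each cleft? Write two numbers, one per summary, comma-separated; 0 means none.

(i): focus "Idris". Looking for agent = Victor, thing = the invoice, setting = at the depot with some other recipient — fact (1) has Marcus there. Refuted.
(ii): focus "the invoice". No fact shares agent = Victor, recipient = Idris, setting = at the depot with a different thing. 0.

1, 0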